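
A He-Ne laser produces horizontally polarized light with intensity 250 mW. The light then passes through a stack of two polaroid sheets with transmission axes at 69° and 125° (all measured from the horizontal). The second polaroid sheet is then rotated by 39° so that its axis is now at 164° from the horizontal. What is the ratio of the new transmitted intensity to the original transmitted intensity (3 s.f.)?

I_new/I_old ≈ 0.0243

Before rotation:
I₁ = I₀ cos²(69° − 0°) = I₀ cos²(69°) = 0.1284 I₀.
I₂ = I₁ cos²(125° − 69°) = 0.1284 I₀ · cos²(56°) = 0.04016 I₀.
After rotation:
I₁ = I₀ cos²(69° − 0°) = I₀ cos²(69°) = 0.1284 I₀.
Angle between axes 1 and 2: 85°. I₂ = 0.1284 I₀ · cos²(85°) = 0.0009756 I₀.
Ratio = 0.0009756 / 0.04016 = 0.02429.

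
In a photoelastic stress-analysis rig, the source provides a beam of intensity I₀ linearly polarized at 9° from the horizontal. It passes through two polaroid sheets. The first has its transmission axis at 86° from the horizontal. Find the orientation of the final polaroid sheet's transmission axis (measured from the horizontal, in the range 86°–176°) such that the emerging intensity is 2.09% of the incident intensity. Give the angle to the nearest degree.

θ ≈ 136°

I₁ = I₀ cos²(86° − 9°) = I₀ cos²(77°) = 0.0506 I₀.
Need I₂/I₀ = 0.0209, so cos²(θ − 86°) = 0.0209 / 0.0506 = 0.413.
θ − 86° = arccos(√0.413) = 50.0°, giving θ ≈ 86 + 50.0 = 136.0°.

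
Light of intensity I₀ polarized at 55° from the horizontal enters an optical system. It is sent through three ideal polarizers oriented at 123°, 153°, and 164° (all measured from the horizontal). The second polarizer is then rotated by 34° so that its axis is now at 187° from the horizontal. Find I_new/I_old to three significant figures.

Before rotation:
By Malus's law, I₁ = I₀ cos²(123° − 55°) = I₀ cos²(68°) = 0.1403 I₀.
I₂ = I₁ cos²(153° − 123°) = 0.1403 I₀ · cos²(30°) = 0.1052 I₀.
I₃ = I₂ cos²(164° − 153°) = 0.1052 I₀ · cos²(11°) = 0.1014 I₀.
After rotation:
I₁ = I₀ cos²(123° − 55°) = I₀ cos²(68°) = 0.1403 I₀.
I₂ = I₁ cos²(187° − 123°) = 0.1403 I₀ · cos²(64°) = 0.02697 I₀.
I₃ = I₂ cos²(164° − 187°) = 0.02697 I₀ · cos²(23°) = 0.02285 I₀.
Ratio = 0.02285 / 0.1014 = 0.2253.

I_new/I_old ≈ 0.225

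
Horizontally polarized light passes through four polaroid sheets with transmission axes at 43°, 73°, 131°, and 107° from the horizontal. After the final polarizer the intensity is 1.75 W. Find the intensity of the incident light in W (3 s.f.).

I₀ ≈ 18.6 W

I₁ = I₀ cos²(43° − 0°) = I₀ cos²(43°) = 0.5349 I₀.
I₂ = I₁ cos²(73° − 43°) = 0.5349 I₀ · cos²(30°) = 0.4012 I₀.
I₃ = I₂ cos²(131° − 73°) = 0.4012 I₀ · cos²(58°) = 0.1127 I₀.
I₄ = I₃ cos²(107° − 131°) = 0.1127 I₀ · cos²(24°) = 0.09401 I₀.
So 1.75 W = 0.09401 I₀, giving I₀ = 1.75/0.09401 = 18.61 W.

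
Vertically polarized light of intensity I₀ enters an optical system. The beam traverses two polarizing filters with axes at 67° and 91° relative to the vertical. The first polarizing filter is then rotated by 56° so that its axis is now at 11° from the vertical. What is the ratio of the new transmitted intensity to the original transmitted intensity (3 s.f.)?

Before rotation:
By Malus's law, I₁ = I₀ cos²(67° − 0°) = I₀ cos²(67°) = 0.1527 I₀.
I₂ = I₁ cos²(91° − 67°) = 0.1527 I₀ · cos²(24°) = 0.1274 I₀.
After rotation:
I₁ = I₀ cos²(11° − 0°) = I₀ cos²(11°) = 0.9636 I₀.
I₂ = I₁ cos²(91° − 11°) = 0.9636 I₀ · cos²(80°) = 0.02906 I₀.
Ratio = 0.02906 / 0.1274 = 0.228.

I_new/I_old ≈ 0.228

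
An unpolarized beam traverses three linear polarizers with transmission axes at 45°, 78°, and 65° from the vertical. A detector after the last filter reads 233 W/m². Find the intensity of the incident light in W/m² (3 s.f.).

Unpolarized light through the first polarizer → I₁ = ½ I₀, now polarized at 45°.
I₂ = I₁ cos²(78° − 45°) = 0.5 I₀ · cos²(33°) = 0.3517 I₀.
I₃ = I₂ cos²(65° − 78°) = 0.3517 I₀ · cos²(13°) = 0.3339 I₀.
So 233 W/m² = 0.3339 I₀, giving I₀ = 233/0.3339 = 697.8 W/m².

I₀ ≈ 698 W/m²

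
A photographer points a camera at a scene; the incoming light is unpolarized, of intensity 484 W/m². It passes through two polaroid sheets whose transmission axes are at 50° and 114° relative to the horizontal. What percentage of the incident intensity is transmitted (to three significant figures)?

Unpolarized light through the first polarizer → I₁ = 484 W/m²/2 = 242 W/m², polarized at 50°.
I₂ = I₁ · cos²(64°) = 242 · 0.1922 = 46.5 W/m².
That is 9.608% of the incident intensity.

≈ 9.61%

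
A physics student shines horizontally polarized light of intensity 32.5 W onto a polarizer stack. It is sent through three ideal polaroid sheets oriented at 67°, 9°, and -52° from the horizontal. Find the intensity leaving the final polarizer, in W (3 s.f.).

I₁ = 32.5 W · cos²(67°) = 4.962 W.
I₂ = I₁ · cos²(58°) = 4.962 · 0.2808 = 1.393 W.
I₃ = I₂ · cos²(61°) = 1.393 · 0.235 = 0.3275 W.

I ≈ 0.327 W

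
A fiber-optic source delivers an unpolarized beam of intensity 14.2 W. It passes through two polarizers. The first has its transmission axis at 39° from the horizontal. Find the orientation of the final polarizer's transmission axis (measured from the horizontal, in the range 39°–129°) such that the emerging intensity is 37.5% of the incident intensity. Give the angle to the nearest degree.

Unpolarized light through the first polarizer → I₁ = ½ I₀, now polarized at 39°.
Need I₂/I₀ = 0.375, so cos²(θ − 39°) = 0.375 / 0.5 = 0.75.
θ − 39° = arccos(√0.75) = 30.0°, giving θ ≈ 39 + 30.0 = 69.0°.

θ ≈ 69°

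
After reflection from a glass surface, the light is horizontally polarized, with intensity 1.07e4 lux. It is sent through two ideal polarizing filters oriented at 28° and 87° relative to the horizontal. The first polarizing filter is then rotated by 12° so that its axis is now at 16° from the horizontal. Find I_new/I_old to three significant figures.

I_new/I_old ≈ 0.474

Before rotation:
By Malus's law, I₁ = I₀ cos²(28° − 0°) = I₀ cos²(28°) = 0.7796 I₀.
I₂ = I₁ cos²(87° − 28°) = 0.7796 I₀ · cos²(59°) = 0.2068 I₀.
After rotation:
I₁ = I₀ cos²(16° − 0°) = I₀ cos²(16°) = 0.924 I₀.
I₂ = I₁ cos²(87° − 16°) = 0.924 I₀ · cos²(71°) = 0.09794 I₀.
Ratio = 0.09794 / 0.2068 = 0.4736.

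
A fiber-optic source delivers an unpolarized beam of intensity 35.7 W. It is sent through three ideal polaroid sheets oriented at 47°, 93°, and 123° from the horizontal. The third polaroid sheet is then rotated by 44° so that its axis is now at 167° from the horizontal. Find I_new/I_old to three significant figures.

Before rotation:
Unpolarized light through the first polarizer → I₁ = ½ I₀, now polarized at 47°.
I₂ = I₁ cos²(93° − 47°) = 0.5 I₀ · cos²(46°) = 0.2413 I₀.
I₃ = I₂ cos²(123° − 93°) = 0.2413 I₀ · cos²(30°) = 0.181 I₀.
After rotation:
Unpolarized light through the first polarizer → I₁ = ½ I₀, now polarized at 47°.
I₂ = I₁ cos²(93° − 47°) = 0.5 I₀ · cos²(46°) = 0.2413 I₀.
I₃ = I₂ cos²(167° − 93°) = 0.2413 I₀ · cos²(74°) = 0.01833 I₀.
Ratio = 0.01833 / 0.181 = 0.1013.

I_new/I_old ≈ 0.101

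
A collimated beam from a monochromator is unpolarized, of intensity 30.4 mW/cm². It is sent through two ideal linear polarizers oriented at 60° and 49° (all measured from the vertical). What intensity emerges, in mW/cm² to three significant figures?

Unpolarized light through the first polarizer → I₁ = 30.4 mW/cm²/2 = 15.2 mW/cm², polarized at 60°.
I₂ = I₁ · cos²(11°) = 15.2 · 0.9636 = 14.65 mW/cm².

I ≈ 14.6 mW/cm²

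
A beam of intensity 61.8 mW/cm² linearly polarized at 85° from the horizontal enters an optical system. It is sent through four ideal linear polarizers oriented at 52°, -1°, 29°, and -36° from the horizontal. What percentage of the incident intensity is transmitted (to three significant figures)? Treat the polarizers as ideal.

≈ 3.41%

I₁ = 61.8 mW/cm² · cos²(33°) = 43.47 mW/cm².
I₂ = I₁ · cos²(53°) = 43.47 · 0.3622 = 15.74 mW/cm².
I₃ = I₂ · cos²(30°) = 15.74 · 0.75 = 11.81 mW/cm².
I₄ = I₃ · cos²(65°) = 11.81 · 0.1786 = 2.109 mW/cm².
That is 3.412% of the incident intensity.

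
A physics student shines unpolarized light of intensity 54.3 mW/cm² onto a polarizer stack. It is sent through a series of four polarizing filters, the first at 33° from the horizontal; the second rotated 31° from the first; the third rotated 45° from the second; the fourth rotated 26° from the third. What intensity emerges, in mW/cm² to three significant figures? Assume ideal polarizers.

Unpolarized light through the first polarizer → I₁ = 54.3 mW/cm²/2 = 27.15 mW/cm², polarized at 33°.
I₂ = I₁ · cos²(31°) = 27.15 · 0.7347 = 19.95 mW/cm².
I₃ = I₂ · cos²(45°) = 19.95 · 0.5 = 9.974 mW/cm².
I₄ = I₃ · cos²(26°) = 9.974 · 0.8078 = 8.057 mW/cm².

I ≈ 8.06 mW/cm²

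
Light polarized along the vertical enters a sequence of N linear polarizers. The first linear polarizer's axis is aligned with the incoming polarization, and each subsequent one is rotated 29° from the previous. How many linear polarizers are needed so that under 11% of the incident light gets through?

First polarizer is aligned with the polarization: full transmission.
Each further stage multiplies by cos²(29°) = 0.765.
After N polarizers: T = 0.765^(N−1). Require T < 0.11 ⇒ N−1 > ln(0.11)/ln(0.765) = 8.24, so N−1 ≥ 9 and N = 10.
Check: N=10 gives T = 0.08969 < 0.11; N=9 gives T = 0.1172.

N = 10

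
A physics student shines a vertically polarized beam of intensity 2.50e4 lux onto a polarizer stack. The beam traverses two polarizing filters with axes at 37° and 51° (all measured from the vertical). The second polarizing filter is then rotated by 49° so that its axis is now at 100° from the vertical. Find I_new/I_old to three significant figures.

I_new/I_old ≈ 0.219

Before rotation:
I₁ = I₀ cos²(37° − 0°) = I₀ cos²(37°) = 0.6378 I₀.
I₂ = I₁ cos²(51° − 37°) = 0.6378 I₀ · cos²(14°) = 0.6005 I₀.
After rotation:
I₁ = I₀ cos²(37° − 0°) = I₀ cos²(37°) = 0.6378 I₀.
I₂ = I₁ cos²(100° − 37°) = 0.6378 I₀ · cos²(63°) = 0.1315 I₀.
Ratio = 0.1315 / 0.6005 = 0.2189.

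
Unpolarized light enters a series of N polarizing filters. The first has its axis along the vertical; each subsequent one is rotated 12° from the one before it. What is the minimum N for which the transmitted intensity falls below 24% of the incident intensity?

N = 18

First polarizer halves the unpolarized light: factor 1/2.
Each further stage multiplies by cos²(12°) = 0.9568.
After N polarizers: T = 0.5·0.9568^(N−1). Require T < 0.24 ⇒ N−1 > ln(0.24/0.5)/ln(0.9568) = 16.61, so N−1 ≥ 17 and N = 18.
Check: N=18 gives T = 0.2359 < 0.24; N=17 gives T = 0.2466.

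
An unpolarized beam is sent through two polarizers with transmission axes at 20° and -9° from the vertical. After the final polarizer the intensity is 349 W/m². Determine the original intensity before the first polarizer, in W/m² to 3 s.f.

I₀ ≈ 912 W/m²

Unpolarized light through the first polarizer → I₁ = ½ I₀, now polarized at 20°.
I₂ = I₁ cos²(-9° − 20°) = 0.5 I₀ · cos²(29°) = 0.3825 I₀.
So 349 W/m² = 0.3825 I₀, giving I₀ = 349/0.3825 = 912.5 W/m².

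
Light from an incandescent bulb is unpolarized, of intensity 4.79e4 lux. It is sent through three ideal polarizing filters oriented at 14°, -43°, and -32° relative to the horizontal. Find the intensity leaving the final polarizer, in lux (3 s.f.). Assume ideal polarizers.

I ≈ 6850 lux

Unpolarized light through the first polarizer → I₁ = 4.79e4 lux/2 = 2.395e+04 lux, polarized at 14°.
I₂ = I₁ · cos²(57°) = 2.395e+04 · 0.2966 = 7104 lux.
I₃ = I₂ · cos²(11°) = 7104 · 0.9636 = 6846 lux.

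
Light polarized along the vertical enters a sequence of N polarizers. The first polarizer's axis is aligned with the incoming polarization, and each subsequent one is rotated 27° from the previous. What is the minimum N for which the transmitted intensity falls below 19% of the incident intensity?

N = 9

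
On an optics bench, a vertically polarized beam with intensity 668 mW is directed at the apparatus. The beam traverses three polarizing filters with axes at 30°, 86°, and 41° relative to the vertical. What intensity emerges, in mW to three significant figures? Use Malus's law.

I ≈ 78.3 mW

By Malus's law, I₁ = 668 mW · cos²(30°) = 501 mW.
I₂ = I₁ · cos²(56°) = 501 · 0.3127 = 156.7 mW.
I₃ = I₂ · cos²(45°) = 156.7 · 0.5 = 78.33 mW.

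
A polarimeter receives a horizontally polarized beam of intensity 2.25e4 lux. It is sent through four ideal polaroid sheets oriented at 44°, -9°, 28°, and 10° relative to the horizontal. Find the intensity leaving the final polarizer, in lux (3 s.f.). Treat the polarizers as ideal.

By Malus's law, I₁ = 2.25e4 lux · cos²(44°) = 1.164e+04 lux.
I₂ = I₁ · cos²(53°) = 1.164e+04 · 0.3622 = 4217 lux.
I₃ = I₂ · cos²(37°) = 4217 · 0.6378 = 2690 lux.
I₄ = I₃ · cos²(18°) = 2690 · 0.9045 = 2433 lux.

I ≈ 2430 lux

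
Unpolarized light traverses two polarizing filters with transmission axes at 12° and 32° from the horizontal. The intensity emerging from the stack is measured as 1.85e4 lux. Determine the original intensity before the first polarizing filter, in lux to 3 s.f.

I₀ ≈ 4.19e4 lux

Unpolarized light through the first polarizer → I₁ = ½ I₀, now polarized at 12°.
I₂ = I₁ cos²(32° − 12°) = 0.5 I₀ · cos²(20°) = 0.4415 I₀.
So 1.85e4 lux = 0.4415 I₀, giving I₀ = 1.85e4/0.4415 = 4.19e+04 lux.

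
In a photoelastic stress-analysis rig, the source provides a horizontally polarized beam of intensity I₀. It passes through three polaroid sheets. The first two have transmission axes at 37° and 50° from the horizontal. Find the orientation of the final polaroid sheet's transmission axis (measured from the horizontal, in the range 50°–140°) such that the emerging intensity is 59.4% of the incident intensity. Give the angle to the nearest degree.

θ ≈ 58°

By Malus's law, I₁ = I₀ cos²(37° − 0°) = I₀ cos²(37°) = 0.6378 I₀.
I₂ = I₁ cos²(50° − 37°) = 0.6378 I₀ · cos²(13°) = 0.6055 I₀.
Need I₃/I₀ = 0.594, so cos²(θ − 50°) = 0.594 / 0.6055 = 0.9809.
θ − 50° = arccos(√0.9809) = 7.9°, giving θ ≈ 50 + 7.9 = 57.9°.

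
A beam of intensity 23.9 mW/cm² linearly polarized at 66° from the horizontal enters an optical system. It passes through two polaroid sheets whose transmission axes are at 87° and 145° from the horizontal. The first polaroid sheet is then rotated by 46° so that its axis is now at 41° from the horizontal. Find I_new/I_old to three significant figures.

I_new/I_old ≈ 0.196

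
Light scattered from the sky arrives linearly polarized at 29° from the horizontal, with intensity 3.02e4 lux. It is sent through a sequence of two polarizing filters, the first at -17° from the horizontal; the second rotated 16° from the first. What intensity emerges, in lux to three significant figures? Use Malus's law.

I ≈ 1.35e4 lux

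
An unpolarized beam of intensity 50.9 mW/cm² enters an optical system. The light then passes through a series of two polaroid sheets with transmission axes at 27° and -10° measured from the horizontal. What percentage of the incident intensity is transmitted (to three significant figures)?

Unpolarized light through the first polarizer → I₁ = 50.9 mW/cm²/2 = 25.45 mW/cm², polarized at 27°.
I₂ = I₁ · cos²(37°) = 25.45 · 0.6378 = 16.23 mW/cm².
That is 31.89% of the incident intensity.

≈ 31.9%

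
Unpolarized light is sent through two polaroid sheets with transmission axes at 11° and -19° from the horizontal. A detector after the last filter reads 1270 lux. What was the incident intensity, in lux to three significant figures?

I₀ ≈ 3390 lux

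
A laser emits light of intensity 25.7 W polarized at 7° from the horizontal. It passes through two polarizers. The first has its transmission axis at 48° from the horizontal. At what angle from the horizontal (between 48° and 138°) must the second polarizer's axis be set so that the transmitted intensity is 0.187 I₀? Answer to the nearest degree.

I₁ = I₀ cos²(48° − 7°) = I₀ cos²(41°) = 0.5696 I₀.
Need I₂/I₀ = 0.187, so cos²(θ − 48°) = 0.187 / 0.5696 = 0.3283.
θ − 48° = arccos(√0.3283) = 55.0°, giving θ ≈ 48 + 55.0 = 103.0°.

θ ≈ 103°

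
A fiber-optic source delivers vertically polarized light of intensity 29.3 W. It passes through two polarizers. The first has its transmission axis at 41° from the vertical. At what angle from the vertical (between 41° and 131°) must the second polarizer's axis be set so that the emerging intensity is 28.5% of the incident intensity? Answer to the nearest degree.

θ ≈ 86°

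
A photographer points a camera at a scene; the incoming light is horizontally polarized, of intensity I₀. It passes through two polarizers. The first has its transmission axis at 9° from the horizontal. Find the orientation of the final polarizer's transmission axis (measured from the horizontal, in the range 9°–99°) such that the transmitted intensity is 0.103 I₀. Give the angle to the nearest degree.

θ ≈ 80°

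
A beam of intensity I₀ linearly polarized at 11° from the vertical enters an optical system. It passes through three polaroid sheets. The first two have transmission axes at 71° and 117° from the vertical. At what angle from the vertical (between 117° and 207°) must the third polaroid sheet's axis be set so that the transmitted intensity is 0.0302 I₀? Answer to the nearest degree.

θ ≈ 177°

I₁ = I₀ cos²(71° − 11°) = I₀ cos²(60°) = 0.25 I₀.
I₂ = I₁ cos²(117° − 71°) = 0.25 I₀ · cos²(46°) = 0.1206 I₀.
Need I₃/I₀ = 0.0302, so cos²(θ − 117°) = 0.0302 / 0.1206 = 0.2503.
θ − 117° = arccos(√0.2503) = 60.0°, giving θ ≈ 117 + 60.0 = 177.0°.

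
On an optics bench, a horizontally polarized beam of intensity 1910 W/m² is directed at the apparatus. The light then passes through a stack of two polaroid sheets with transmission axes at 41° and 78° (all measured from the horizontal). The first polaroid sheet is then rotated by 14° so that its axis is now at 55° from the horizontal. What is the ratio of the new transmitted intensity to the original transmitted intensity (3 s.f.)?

Before rotation:
By Malus's law, I₁ = I₀ cos²(41° − 0°) = I₀ cos²(41°) = 0.5696 I₀.
I₂ = I₁ cos²(78° − 41°) = 0.5696 I₀ · cos²(37°) = 0.3633 I₀.
After rotation:
I₁ = I₀ cos²(55° − 0°) = I₀ cos²(55°) = 0.329 I₀.
I₂ = I₁ cos²(78° − 55°) = 0.329 I₀ · cos²(23°) = 0.2788 I₀.
Ratio = 0.2788 / 0.3633 = 0.7673.

I_new/I_old ≈ 0.767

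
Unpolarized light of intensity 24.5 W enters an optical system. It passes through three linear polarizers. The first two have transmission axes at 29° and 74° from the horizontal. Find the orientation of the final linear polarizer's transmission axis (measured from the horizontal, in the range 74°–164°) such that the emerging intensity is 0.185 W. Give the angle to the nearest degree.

θ ≈ 154°

Unpolarized light through the first polarizer → I₁ = ½ I₀, now polarized at 29°.
I₂ = I₁ cos²(74° − 29°) = 0.5 I₀ · cos²(45°) = 0.25 I₀.
Target fraction: 0.185 / 24.5 W = 0.007551 of I₀.
Need I₃/I₀ = 0.007551, so cos²(θ − 74°) = 0.007551 / 0.25 = 0.0302.
θ − 74° = arccos(√0.0302) = 80.0°, giving θ ≈ 74 + 80.0 = 154.0°.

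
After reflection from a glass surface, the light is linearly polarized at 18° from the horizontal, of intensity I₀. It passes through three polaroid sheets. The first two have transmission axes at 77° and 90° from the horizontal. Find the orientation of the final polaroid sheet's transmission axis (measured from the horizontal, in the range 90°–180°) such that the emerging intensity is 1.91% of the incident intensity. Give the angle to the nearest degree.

θ ≈ 164°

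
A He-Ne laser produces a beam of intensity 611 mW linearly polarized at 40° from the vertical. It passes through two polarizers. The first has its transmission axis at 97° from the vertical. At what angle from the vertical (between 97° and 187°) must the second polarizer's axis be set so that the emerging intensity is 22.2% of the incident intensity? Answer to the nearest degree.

By Malus's law, I₁ = I₀ cos²(97° − 40°) = I₀ cos²(57°) = 0.2966 I₀.
Need I₂/I₀ = 0.222, so cos²(θ − 97°) = 0.222 / 0.2966 = 0.7484.
θ − 97° = arccos(√0.7484) = 30.1°, giving θ ≈ 97 + 30.1 = 127.1°.

θ ≈ 127°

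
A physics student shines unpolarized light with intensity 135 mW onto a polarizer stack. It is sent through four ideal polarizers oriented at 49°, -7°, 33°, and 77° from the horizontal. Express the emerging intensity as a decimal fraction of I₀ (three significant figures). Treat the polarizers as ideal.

I/I₀ ≈ 0.0475

Unpolarized light through the first polarizer → I₁ = 135 mW/2 = 67.5 mW, polarized at 49°.
I₂ = I₁ · cos²(56°) = 67.5 · 0.3127 = 21.11 mW.
I₃ = I₂ · cos²(40°) = 21.11 · 0.5868 = 12.39 mW.
I₄ = I₃ · cos²(44°) = 12.39 · 0.5174 = 6.409 mW.
Transmitted fraction = 0.04748.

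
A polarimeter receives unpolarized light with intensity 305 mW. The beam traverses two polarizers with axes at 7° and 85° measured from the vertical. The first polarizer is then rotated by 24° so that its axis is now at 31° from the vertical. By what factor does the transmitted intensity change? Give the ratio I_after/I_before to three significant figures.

I_new/I_old ≈ 7.99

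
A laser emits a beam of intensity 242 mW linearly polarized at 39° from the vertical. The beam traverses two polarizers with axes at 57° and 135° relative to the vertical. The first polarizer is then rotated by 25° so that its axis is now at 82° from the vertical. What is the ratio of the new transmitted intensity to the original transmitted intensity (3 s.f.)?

Before rotation:
By Malus's law, I₁ = I₀ cos²(57° − 39°) = I₀ cos²(18°) = 0.9045 I₀.
I₂ = I₁ cos²(135° − 57°) = 0.9045 I₀ · cos²(78°) = 0.0391 I₀.
After rotation:
I₁ = I₀ cos²(82° − 39°) = I₀ cos²(43°) = 0.5349 I₀.
I₂ = I₁ cos²(135° − 82°) = 0.5349 I₀ · cos²(53°) = 0.1937 I₀.
Ratio = 0.1937 / 0.0391 = 4.955.

I_new/I_old ≈ 4.95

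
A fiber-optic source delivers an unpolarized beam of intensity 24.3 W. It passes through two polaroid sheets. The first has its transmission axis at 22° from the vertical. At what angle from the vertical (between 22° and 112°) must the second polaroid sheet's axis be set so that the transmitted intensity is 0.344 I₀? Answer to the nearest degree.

θ ≈ 56°

Unpolarized light through the first polarizer → I₁ = ½ I₀, now polarized at 22°.
Need I₂/I₀ = 0.344, so cos²(θ − 22°) = 0.344 / 0.5 = 0.688.
θ − 22° = arccos(√0.688) = 34.0°, giving θ ≈ 22 + 34.0 = 56.0°.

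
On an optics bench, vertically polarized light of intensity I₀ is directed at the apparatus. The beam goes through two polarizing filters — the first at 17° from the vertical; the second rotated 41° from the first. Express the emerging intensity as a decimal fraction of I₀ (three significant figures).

≈ 0.521 I₀

I₁ = I₀ cos²(17° − 0°) = I₀ cos²(17°) = 0.9145 I₀.
I₂ = I₁ cos²(41°) = 0.9145 · 0.5696 I₀ = 0.5209 I₀.
Transmitted fraction = 0.5209.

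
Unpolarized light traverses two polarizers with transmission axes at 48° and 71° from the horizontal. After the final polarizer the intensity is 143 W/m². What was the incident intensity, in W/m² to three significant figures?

Unpolarized light through the first polarizer → I₁ = ½ I₀, now polarized at 48°.
I₂ = I₁ cos²(71° − 48°) = 0.5 I₀ · cos²(23°) = 0.4237 I₀.
So 143 W/m² = 0.4237 I₀, giving I₀ = 143/0.4237 = 337.5 W/m².

I₀ ≈ 338 W/m²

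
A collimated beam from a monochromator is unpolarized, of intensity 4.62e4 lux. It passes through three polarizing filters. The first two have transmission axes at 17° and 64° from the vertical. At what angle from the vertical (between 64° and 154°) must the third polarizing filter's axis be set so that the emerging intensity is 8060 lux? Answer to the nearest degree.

Unpolarized light through the first polarizer → I₁ = ½ I₀, now polarized at 17°.
I₂ = I₁ cos²(64° − 17°) = 0.5 I₀ · cos²(47°) = 0.2326 I₀.
Target fraction: 8060 / 4.62e4 lux = 0.1745 of I₀.
Need I₃/I₀ = 0.1745, so cos²(θ − 64°) = 0.1745 / 0.2326 = 0.7502.
θ − 64° = arccos(√0.7502) = 30.0°, giving θ ≈ 64 + 30.0 = 94.0°.

θ ≈ 94°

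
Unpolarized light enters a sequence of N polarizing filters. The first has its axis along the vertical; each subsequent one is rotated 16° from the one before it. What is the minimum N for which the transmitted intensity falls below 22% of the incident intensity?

N = 12

First polarizer halves the unpolarized light: factor 1/2.
Each further stage multiplies by cos²(16°) = 0.924.
After N polarizers: T = 0.5·0.924^(N−1). Require T < 0.22 ⇒ N−1 > ln(0.22/0.5)/ln(0.924) = 10.39, so N−1 ≥ 11 and N = 12.
Check: N=12 gives T = 0.2096 < 0.22; N=11 gives T = 0.2269.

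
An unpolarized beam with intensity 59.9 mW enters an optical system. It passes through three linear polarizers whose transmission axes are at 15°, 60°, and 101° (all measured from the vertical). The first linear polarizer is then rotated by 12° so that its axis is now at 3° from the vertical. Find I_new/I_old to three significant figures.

Before rotation:
Unpolarized light through the first polarizer → I₁ = ½ I₀, now polarized at 15°.
I₂ = I₁ cos²(60° − 15°) = 0.5 I₀ · cos²(45°) = 0.25 I₀.
I₃ = I₂ cos²(101° − 60°) = 0.25 I₀ · cos²(41°) = 0.1424 I₀.
After rotation:
Unpolarized light through the first polarizer → I₁ = ½ I₀, now polarized at 3°.
I₂ = I₁ cos²(60° − 3°) = 0.5 I₀ · cos²(57°) = 0.1483 I₀.
I₃ = I₂ cos²(101° − 60°) = 0.1483 I₀ · cos²(41°) = 0.08448 I₀.
Ratio = 0.08448 / 0.1424 = 0.5933.

I_new/I_old ≈ 0.593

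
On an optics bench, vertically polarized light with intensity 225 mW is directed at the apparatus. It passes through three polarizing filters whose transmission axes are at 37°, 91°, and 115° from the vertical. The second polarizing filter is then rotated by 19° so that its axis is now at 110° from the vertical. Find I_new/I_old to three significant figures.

Before rotation:
I₁ = I₀ cos²(37° − 0°) = I₀ cos²(37°) = 0.6378 I₀.
I₂ = I₁ cos²(91° − 37°) = 0.6378 I₀ · cos²(54°) = 0.2204 I₀.
I₃ = I₂ cos²(115° − 91°) = 0.2204 I₀ · cos²(24°) = 0.1839 I₀.
After rotation:
I₁ = I₀ cos²(37° − 0°) = I₀ cos²(37°) = 0.6378 I₀.
I₂ = I₁ cos²(110° − 37°) = 0.6378 I₀ · cos²(73°) = 0.05452 I₀.
I₃ = I₂ cos²(115° − 110°) = 0.05452 I₀ · cos²(5°) = 0.05411 I₀.
Ratio = 0.05411 / 0.1839 = 0.2942.

I_new/I_old ≈ 0.294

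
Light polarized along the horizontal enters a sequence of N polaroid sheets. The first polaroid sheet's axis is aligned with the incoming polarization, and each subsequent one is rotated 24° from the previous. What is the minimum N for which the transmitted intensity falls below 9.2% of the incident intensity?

N = 15

First polarizer is aligned with the polarization: full transmission.
Each further stage multiplies by cos²(24°) = 0.8346.
After N polarizers: T = 0.8346^(N−1). Require T < 0.092 ⇒ N−1 > ln(0.092)/ln(0.8346) = 13.19, so N−1 ≥ 14 and N = 15.
Check: N=15 gives T = 0.07951 < 0.092; N=14 gives T = 0.09528.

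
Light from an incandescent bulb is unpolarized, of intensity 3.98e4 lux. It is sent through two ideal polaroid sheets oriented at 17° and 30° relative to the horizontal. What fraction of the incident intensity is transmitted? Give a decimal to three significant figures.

I/I₀ ≈ 0.475

Unpolarized light through the first polarizer → I₁ = 3.98e4 lux/2 = 1.99e+04 lux, polarized at 17°.
I₂ = I₁ · cos²(13°) = 1.99e+04 · 0.9494 = 1.889e+04 lux.
Transmitted fraction = 0.4747.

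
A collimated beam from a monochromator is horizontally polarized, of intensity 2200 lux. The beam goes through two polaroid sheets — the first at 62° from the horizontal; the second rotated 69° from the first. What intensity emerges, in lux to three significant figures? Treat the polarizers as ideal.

I₁ = 2200 lux · cos²(62°) = 484.9 lux.
I₂ = I₁ · cos²(69°) = 484.9 · 0.1284 = 62.27 lux.

I ≈ 62.3 lux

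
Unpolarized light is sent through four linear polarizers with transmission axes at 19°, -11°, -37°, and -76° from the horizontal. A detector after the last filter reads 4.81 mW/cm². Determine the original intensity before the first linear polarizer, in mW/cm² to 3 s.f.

Unpolarized light through the first polarizer → I₁ = ½ I₀, now polarized at 19°.
I₂ = I₁ cos²(-11° − 19°) = 0.5 I₀ · cos²(30°) = 0.375 I₀.
I₃ = I₂ cos²(-37° + 11°) = 0.375 I₀ · cos²(26°) = 0.3029 I₀.
I₄ = I₃ cos²(-76° + 37°) = 0.3029 I₀ · cos²(39°) = 0.183 I₀.
So 4.81 mW/cm² = 0.183 I₀, giving I₀ = 4.81/0.183 = 26.29 mW/cm².

I₀ ≈ 26.3 mW/cm²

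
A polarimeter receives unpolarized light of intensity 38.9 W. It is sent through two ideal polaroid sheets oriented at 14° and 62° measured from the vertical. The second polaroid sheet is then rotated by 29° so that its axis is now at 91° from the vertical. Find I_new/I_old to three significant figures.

I_new/I_old ≈ 0.113

Before rotation:
Unpolarized light through the first polarizer → I₁ = ½ I₀, now polarized at 14°.
I₂ = I₁ cos²(62° − 14°) = 0.5 I₀ · cos²(48°) = 0.2239 I₀.
After rotation:
Unpolarized light through the first polarizer → I₁ = ½ I₀, now polarized at 14°.
I₂ = I₁ cos²(91° − 14°) = 0.5 I₀ · cos²(77°) = 0.0253 I₀.
Ratio = 0.0253 / 0.2239 = 0.113.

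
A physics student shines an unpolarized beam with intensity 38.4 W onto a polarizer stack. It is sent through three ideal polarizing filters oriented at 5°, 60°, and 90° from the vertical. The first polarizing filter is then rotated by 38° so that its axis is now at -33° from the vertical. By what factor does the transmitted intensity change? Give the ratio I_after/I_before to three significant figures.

I_new/I_old ≈ 0.00833

Before rotation:
Unpolarized light through the first polarizer → I₁ = ½ I₀, now polarized at 5°.
I₂ = I₁ cos²(60° − 5°) = 0.5 I₀ · cos²(55°) = 0.1645 I₀.
I₃ = I₂ cos²(90° − 60°) = 0.1645 I₀ · cos²(30°) = 0.1234 I₀.
After rotation:
Unpolarized light through the first polarizer → I₁ = ½ I₀, now polarized at -33°.
Angle between axes 1 and 2: 87°. I₂ = 0.5 I₀ · cos²(87°) = 0.00137 I₀.
I₃ = I₂ cos²(90° − 60°) = 0.00137 I₀ · cos²(30°) = 0.001027 I₀.
Ratio = 0.001027 / 0.1234 = 0.008326.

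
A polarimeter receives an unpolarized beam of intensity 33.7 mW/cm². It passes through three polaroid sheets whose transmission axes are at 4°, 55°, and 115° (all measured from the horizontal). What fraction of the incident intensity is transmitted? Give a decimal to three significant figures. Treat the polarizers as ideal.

Unpolarized light through the first polarizer → I₁ = 33.7 mW/cm²/2 = 16.85 mW/cm², polarized at 4°.
I₂ = I₁ · cos²(51°) = 16.85 · 0.396 = 6.673 mW/cm².
I₃ = I₂ · cos²(60°) = 6.673 · 0.25 = 1.668 mW/cm².
Transmitted fraction = 0.04951.

I/I₀ ≈ 0.0495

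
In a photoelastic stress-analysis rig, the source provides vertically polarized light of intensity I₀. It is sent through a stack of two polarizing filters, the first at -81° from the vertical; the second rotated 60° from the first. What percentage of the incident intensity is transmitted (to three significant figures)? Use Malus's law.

By Malus's law, I₁ = I₀ cos²(-81° − 0°) = I₀ cos²(81°) = 0.02447 I₀.
I₂ = I₁ cos²(60°) = 0.02447 · 0.25 I₀ = 0.006118 I₀.
That is 0.6118% of the incident intensity.

≈ 0.612%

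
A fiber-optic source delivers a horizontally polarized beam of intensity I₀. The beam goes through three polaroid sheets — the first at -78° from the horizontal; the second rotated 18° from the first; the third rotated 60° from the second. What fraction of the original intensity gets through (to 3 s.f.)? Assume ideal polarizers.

≈ 0.00977 I₀

I₁ = I₀ cos²(-78° − 0°) = I₀ cos²(78°) = 0.04323 I₀.
I₂ = I₁ cos²(18°) = 0.04323 · 0.9045 I₀ = 0.0391 I₀.
I₃ = I₂ cos²(60°) = 0.0391 · 0.25 I₀ = 0.009775 I₀.
Transmitted fraction = 0.009775.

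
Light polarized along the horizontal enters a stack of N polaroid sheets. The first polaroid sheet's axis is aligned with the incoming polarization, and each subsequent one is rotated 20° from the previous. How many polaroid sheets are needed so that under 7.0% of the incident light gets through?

First polarizer is aligned with the polarization: full transmission.
Each further stage multiplies by cos²(20°) = 0.883.
After N polarizers: T = 0.883^(N−1). Require T < 0.070 ⇒ N−1 > ln(0.070)/ln(0.883) = 21.38, so N−1 ≥ 22 and N = 23.
Check: N=23 gives T = 0.06477 < 0.070; N=22 gives T = 0.07335.

N = 23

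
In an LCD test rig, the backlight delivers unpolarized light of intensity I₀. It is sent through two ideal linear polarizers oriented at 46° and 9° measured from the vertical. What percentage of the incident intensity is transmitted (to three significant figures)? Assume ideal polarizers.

≈ 31.9%

Unpolarized light through the first polarizer → I₁ = ½ I₀, now polarized at 46°.
I₂ = I₁ cos²(9° − 46°) = 0.5 I₀ · cos²(37°) = 0.3189 I₀.
That is 31.89% of the incident intensity.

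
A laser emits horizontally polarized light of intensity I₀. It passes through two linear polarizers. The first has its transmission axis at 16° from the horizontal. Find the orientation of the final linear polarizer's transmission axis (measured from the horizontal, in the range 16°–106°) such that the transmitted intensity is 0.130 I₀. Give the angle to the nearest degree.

θ ≈ 84°

By Malus's law, I₁ = I₀ cos²(16° − 0°) = I₀ cos²(16°) = 0.924 I₀.
Need I₂/I₀ = 0.13, so cos²(θ − 16°) = 0.13 / 0.924 = 0.1407.
θ − 16° = arccos(√0.1407) = 68.0°, giving θ ≈ 16 + 68.0 = 84.0°.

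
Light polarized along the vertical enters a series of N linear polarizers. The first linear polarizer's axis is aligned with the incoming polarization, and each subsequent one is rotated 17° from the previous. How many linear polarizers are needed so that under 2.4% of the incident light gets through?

First polarizer is aligned with the polarization: full transmission.
Each further stage multiplies by cos²(17°) = 0.9145.
After N polarizers: T = 0.9145^(N−1). Require T < 0.024 ⇒ N−1 > ln(0.024)/ln(0.9145) = 41.74, so N−1 ≥ 42 and N = 43.
Check: N=43 gives T = 0.02345 < 0.024; N=42 gives T = 0.02564.

N = 43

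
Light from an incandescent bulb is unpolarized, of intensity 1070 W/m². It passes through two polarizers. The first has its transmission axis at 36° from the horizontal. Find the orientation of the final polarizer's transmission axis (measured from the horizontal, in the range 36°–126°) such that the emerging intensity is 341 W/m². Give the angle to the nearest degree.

θ ≈ 73°

Unpolarized light through the first polarizer → I₁ = ½ I₀, now polarized at 36°.
Target fraction: 341 / 1070 W/m² = 0.3187 of I₀.
Need I₂/I₀ = 0.3187, so cos²(θ − 36°) = 0.3187 / 0.5 = 0.6374.
θ − 36° = arccos(√0.6374) = 37.0°, giving θ ≈ 36 + 37.0 = 73.0°.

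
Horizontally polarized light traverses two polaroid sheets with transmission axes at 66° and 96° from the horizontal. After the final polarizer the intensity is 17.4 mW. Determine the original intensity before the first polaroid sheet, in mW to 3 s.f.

By Malus's law, I₁ = I₀ cos²(66° − 0°) = I₀ cos²(66°) = 0.1654 I₀.
I₂ = I₁ cos²(96° − 66°) = 0.1654 I₀ · cos²(30°) = 0.1241 I₀.
So 17.4 mW = 0.1241 I₀, giving I₀ = 17.4/0.1241 = 140.2 mW.

I₀ ≈ 140 mW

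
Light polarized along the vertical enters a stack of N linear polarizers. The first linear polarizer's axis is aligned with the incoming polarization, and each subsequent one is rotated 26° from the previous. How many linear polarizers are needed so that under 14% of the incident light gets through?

N = 11

First polarizer is aligned with the polarization: full transmission.
Each further stage multiplies by cos²(26°) = 0.8078.
After N polarizers: T = 0.8078^(N−1). Require T < 0.14 ⇒ N−1 > ln(0.14)/ln(0.8078) = 9.21, so N−1 ≥ 10 and N = 11.
Check: N=11 gives T = 0.1184 < 0.14; N=10 gives T = 0.1465.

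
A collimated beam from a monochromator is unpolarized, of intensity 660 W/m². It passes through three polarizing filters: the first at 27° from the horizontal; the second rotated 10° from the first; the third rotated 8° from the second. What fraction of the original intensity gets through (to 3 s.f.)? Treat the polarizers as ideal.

Unpolarized light through the first polarizer → I₁ = 660 W/m²/2 = 330 W/m², polarized at 27°.
I₂ = I₁ · cos²(10°) = 330 · 0.9698 = 320 W/m².
I₃ = I₂ · cos²(8°) = 320 · 0.9806 = 313.9 W/m².
Transmitted fraction = 0.4755.

I/I₀ ≈ 0.476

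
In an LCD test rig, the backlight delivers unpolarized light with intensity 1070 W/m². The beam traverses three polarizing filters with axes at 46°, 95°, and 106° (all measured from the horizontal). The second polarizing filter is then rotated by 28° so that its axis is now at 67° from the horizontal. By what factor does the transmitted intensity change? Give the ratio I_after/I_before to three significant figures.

Before rotation:
Unpolarized light through the first polarizer → I₁ = ½ I₀, now polarized at 46°.
I₂ = I₁ cos²(95° − 46°) = 0.5 I₀ · cos²(49°) = 0.2152 I₀.
I₃ = I₂ cos²(106° − 95°) = 0.2152 I₀ · cos²(11°) = 0.2074 I₀.
After rotation:
Unpolarized light through the first polarizer → I₁ = ½ I₀, now polarized at 46°.
I₂ = I₁ cos²(67° − 46°) = 0.5 I₀ · cos²(21°) = 0.4358 I₀.
I₃ = I₂ cos²(106° − 67°) = 0.4358 I₀ · cos²(39°) = 0.2632 I₀.
Ratio = 0.2632 / 0.2074 = 1.269.

I_new/I_old ≈ 1.27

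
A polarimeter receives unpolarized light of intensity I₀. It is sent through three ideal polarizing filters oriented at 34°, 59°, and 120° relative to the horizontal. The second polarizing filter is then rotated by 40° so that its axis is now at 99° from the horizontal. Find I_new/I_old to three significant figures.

Before rotation:
Unpolarized light through the first polarizer → I₁ = ½ I₀, now polarized at 34°.
I₂ = I₁ cos²(59° − 34°) = 0.5 I₀ · cos²(25°) = 0.4107 I₀.
I₃ = I₂ cos²(120° − 59°) = 0.4107 I₀ · cos²(61°) = 0.09653 I₀.
After rotation:
Unpolarized light through the first polarizer → I₁ = ½ I₀, now polarized at 34°.
I₂ = I₁ cos²(99° − 34°) = 0.5 I₀ · cos²(65°) = 0.0893 I₀.
I₃ = I₂ cos²(120° − 99°) = 0.0893 I₀ · cos²(21°) = 0.07783 I₀.
Ratio = 0.07783 / 0.09653 = 0.8063.

I_new/I_old ≈ 0.806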